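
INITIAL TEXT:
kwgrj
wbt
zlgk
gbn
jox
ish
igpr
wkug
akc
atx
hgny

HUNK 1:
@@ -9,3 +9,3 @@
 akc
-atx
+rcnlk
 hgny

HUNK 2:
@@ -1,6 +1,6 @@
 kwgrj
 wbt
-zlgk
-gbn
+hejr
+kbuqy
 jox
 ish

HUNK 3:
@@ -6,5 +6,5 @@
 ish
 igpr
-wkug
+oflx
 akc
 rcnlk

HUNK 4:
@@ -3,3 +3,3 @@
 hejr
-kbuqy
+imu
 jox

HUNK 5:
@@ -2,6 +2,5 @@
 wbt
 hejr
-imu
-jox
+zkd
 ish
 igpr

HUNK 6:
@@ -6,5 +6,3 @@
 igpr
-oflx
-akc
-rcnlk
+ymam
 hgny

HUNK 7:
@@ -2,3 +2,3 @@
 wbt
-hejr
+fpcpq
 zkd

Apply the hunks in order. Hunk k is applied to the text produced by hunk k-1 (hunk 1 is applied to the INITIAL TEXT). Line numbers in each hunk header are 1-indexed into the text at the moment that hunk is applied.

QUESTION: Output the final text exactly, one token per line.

Answer: kwgrj
wbt
fpcpq
zkd
ish
igpr
ymam
hgny

Derivation:
Hunk 1: at line 9 remove [atx] add [rcnlk] -> 11 lines: kwgrj wbt zlgk gbn jox ish igpr wkug akc rcnlk hgny
Hunk 2: at line 1 remove [zlgk,gbn] add [hejr,kbuqy] -> 11 lines: kwgrj wbt hejr kbuqy jox ish igpr wkug akc rcnlk hgny
Hunk 3: at line 6 remove [wkug] add [oflx] -> 11 lines: kwgrj wbt hejr kbuqy jox ish igpr oflx akc rcnlk hgny
Hunk 4: at line 3 remove [kbuqy] add [imu] -> 11 lines: kwgrj wbt hejr imu jox ish igpr oflx akc rcnlk hgny
Hunk 5: at line 2 remove [imu,jox] add [zkd] -> 10 lines: kwgrj wbt hejr zkd ish igpr oflx akc rcnlk hgny
Hunk 6: at line 6 remove [oflx,akc,rcnlk] add [ymam] -> 8 lines: kwgrj wbt hejr zkd ish igpr ymam hgny
Hunk 7: at line 2 remove [hejr] add [fpcpq] -> 8 lines: kwgrj wbt fpcpq zkd ish igpr ymam hgny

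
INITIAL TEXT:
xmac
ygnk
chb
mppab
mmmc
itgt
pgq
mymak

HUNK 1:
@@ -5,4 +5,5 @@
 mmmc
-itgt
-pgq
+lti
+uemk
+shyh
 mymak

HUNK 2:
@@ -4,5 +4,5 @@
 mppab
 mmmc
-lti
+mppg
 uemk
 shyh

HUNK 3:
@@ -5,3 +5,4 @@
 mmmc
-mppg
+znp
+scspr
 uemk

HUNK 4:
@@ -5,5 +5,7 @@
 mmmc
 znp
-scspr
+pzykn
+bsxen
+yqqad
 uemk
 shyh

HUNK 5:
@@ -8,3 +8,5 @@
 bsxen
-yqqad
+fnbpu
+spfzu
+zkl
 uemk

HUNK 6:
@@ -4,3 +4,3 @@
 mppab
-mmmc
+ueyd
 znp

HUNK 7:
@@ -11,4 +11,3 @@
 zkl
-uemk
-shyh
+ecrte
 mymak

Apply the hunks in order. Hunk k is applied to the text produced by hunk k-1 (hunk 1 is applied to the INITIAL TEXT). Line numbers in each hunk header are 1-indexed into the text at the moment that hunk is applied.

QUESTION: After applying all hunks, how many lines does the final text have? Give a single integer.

Hunk 1: at line 5 remove [itgt,pgq] add [lti,uemk,shyh] -> 9 lines: xmac ygnk chb mppab mmmc lti uemk shyh mymak
Hunk 2: at line 4 remove [lti] add [mppg] -> 9 lines: xmac ygnk chb mppab mmmc mppg uemk shyh mymak
Hunk 3: at line 5 remove [mppg] add [znp,scspr] -> 10 lines: xmac ygnk chb mppab mmmc znp scspr uemk shyh mymak
Hunk 4: at line 5 remove [scspr] add [pzykn,bsxen,yqqad] -> 12 lines: xmac ygnk chb mppab mmmc znp pzykn bsxen yqqad uemk shyh mymak
Hunk 5: at line 8 remove [yqqad] add [fnbpu,spfzu,zkl] -> 14 lines: xmac ygnk chb mppab mmmc znp pzykn bsxen fnbpu spfzu zkl uemk shyh mymak
Hunk 6: at line 4 remove [mmmc] add [ueyd] -> 14 lines: xmac ygnk chb mppab ueyd znp pzykn bsxen fnbpu spfzu zkl uemk shyh mymak
Hunk 7: at line 11 remove [uemk,shyh] add [ecrte] -> 13 lines: xmac ygnk chb mppab ueyd znp pzykn bsxen fnbpu spfzu zkl ecrte mymak
Final line count: 13

Answer: 13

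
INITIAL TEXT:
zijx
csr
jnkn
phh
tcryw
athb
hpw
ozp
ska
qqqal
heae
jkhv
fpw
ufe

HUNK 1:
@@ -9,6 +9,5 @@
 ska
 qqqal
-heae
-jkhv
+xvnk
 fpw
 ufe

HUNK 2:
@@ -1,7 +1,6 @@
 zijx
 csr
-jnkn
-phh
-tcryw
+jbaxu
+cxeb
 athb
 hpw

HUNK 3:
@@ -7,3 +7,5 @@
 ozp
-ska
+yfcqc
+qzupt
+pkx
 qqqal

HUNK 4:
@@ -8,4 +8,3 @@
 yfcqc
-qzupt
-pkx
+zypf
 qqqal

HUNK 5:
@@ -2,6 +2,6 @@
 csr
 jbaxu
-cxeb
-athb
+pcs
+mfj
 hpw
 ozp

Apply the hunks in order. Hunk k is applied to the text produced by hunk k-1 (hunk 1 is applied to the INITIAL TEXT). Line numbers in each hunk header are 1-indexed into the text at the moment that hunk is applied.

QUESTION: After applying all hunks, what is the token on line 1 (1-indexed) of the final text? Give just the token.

Answer: zijx

Derivation:
Hunk 1: at line 9 remove [heae,jkhv] add [xvnk] -> 13 lines: zijx csr jnkn phh tcryw athb hpw ozp ska qqqal xvnk fpw ufe
Hunk 2: at line 1 remove [jnkn,phh,tcryw] add [jbaxu,cxeb] -> 12 lines: zijx csr jbaxu cxeb athb hpw ozp ska qqqal xvnk fpw ufe
Hunk 3: at line 7 remove [ska] add [yfcqc,qzupt,pkx] -> 14 lines: zijx csr jbaxu cxeb athb hpw ozp yfcqc qzupt pkx qqqal xvnk fpw ufe
Hunk 4: at line 8 remove [qzupt,pkx] add [zypf] -> 13 lines: zijx csr jbaxu cxeb athb hpw ozp yfcqc zypf qqqal xvnk fpw ufe
Hunk 5: at line 2 remove [cxeb,athb] add [pcs,mfj] -> 13 lines: zijx csr jbaxu pcs mfj hpw ozp yfcqc zypf qqqal xvnk fpw ufe
Final line 1: zijx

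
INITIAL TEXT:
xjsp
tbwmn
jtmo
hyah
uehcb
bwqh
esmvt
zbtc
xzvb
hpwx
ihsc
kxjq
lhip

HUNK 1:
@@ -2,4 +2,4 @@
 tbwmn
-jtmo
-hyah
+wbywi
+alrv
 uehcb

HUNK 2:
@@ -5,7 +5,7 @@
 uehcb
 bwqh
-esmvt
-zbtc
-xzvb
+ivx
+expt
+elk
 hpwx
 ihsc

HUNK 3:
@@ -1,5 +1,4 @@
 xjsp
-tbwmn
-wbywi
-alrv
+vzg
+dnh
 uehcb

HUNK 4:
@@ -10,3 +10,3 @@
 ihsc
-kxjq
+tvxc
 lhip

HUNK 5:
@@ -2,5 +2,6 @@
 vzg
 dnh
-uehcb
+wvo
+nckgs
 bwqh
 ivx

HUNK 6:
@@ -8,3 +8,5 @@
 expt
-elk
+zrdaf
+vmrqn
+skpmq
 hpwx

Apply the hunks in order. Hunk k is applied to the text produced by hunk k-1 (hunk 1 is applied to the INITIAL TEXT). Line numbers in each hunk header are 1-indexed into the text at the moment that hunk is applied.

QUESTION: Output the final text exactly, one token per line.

Answer: xjsp
vzg
dnh
wvo
nckgs
bwqh
ivx
expt
zrdaf
vmrqn
skpmq
hpwx
ihsc
tvxc
lhip

Derivation:
Hunk 1: at line 2 remove [jtmo,hyah] add [wbywi,alrv] -> 13 lines: xjsp tbwmn wbywi alrv uehcb bwqh esmvt zbtc xzvb hpwx ihsc kxjq lhip
Hunk 2: at line 5 remove [esmvt,zbtc,xzvb] add [ivx,expt,elk] -> 13 lines: xjsp tbwmn wbywi alrv uehcb bwqh ivx expt elk hpwx ihsc kxjq lhip
Hunk 3: at line 1 remove [tbwmn,wbywi,alrv] add [vzg,dnh] -> 12 lines: xjsp vzg dnh uehcb bwqh ivx expt elk hpwx ihsc kxjq lhip
Hunk 4: at line 10 remove [kxjq] add [tvxc] -> 12 lines: xjsp vzg dnh uehcb bwqh ivx expt elk hpwx ihsc tvxc lhip
Hunk 5: at line 2 remove [uehcb] add [wvo,nckgs] -> 13 lines: xjsp vzg dnh wvo nckgs bwqh ivx expt elk hpwx ihsc tvxc lhip
Hunk 6: at line 8 remove [elk] add [zrdaf,vmrqn,skpmq] -> 15 lines: xjsp vzg dnh wvo nckgs bwqh ivx expt zrdaf vmrqn skpmq hpwx ihsc tvxc lhip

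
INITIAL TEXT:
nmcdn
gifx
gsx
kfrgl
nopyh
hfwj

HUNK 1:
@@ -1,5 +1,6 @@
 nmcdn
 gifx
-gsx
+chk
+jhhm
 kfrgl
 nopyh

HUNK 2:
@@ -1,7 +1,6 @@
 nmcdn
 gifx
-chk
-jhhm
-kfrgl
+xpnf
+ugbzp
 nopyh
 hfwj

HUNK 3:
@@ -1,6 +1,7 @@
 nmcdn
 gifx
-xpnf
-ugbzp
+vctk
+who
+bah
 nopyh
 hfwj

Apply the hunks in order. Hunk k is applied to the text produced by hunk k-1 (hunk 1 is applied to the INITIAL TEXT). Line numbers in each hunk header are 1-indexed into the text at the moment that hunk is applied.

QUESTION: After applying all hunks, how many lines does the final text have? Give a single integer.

Answer: 7

Derivation:
Hunk 1: at line 1 remove [gsx] add [chk,jhhm] -> 7 lines: nmcdn gifx chk jhhm kfrgl nopyh hfwj
Hunk 2: at line 1 remove [chk,jhhm,kfrgl] add [xpnf,ugbzp] -> 6 lines: nmcdn gifx xpnf ugbzp nopyh hfwj
Hunk 3: at line 1 remove [xpnf,ugbzp] add [vctk,who,bah] -> 7 lines: nmcdn gifx vctk who bah nopyh hfwj
Final line count: 7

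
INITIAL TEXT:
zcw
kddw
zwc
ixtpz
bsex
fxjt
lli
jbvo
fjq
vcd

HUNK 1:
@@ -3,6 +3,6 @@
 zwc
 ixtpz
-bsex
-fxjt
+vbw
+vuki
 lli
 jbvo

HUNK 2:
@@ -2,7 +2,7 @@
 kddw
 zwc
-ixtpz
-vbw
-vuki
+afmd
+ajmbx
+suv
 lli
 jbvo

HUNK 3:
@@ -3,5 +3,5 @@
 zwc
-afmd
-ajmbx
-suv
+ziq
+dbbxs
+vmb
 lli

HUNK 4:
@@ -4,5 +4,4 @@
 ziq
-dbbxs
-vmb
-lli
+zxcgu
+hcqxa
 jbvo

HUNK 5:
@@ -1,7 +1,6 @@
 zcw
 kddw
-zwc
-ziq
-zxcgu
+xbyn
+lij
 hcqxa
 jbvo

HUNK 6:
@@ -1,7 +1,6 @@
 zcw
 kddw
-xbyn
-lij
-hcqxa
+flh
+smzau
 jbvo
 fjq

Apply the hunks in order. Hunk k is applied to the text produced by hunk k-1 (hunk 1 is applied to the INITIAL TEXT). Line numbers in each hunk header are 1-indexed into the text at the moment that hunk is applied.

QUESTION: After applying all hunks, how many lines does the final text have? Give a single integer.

Answer: 7

Derivation:
Hunk 1: at line 3 remove [bsex,fxjt] add [vbw,vuki] -> 10 lines: zcw kddw zwc ixtpz vbw vuki lli jbvo fjq vcd
Hunk 2: at line 2 remove [ixtpz,vbw,vuki] add [afmd,ajmbx,suv] -> 10 lines: zcw kddw zwc afmd ajmbx suv lli jbvo fjq vcd
Hunk 3: at line 3 remove [afmd,ajmbx,suv] add [ziq,dbbxs,vmb] -> 10 lines: zcw kddw zwc ziq dbbxs vmb lli jbvo fjq vcd
Hunk 4: at line 4 remove [dbbxs,vmb,lli] add [zxcgu,hcqxa] -> 9 lines: zcw kddw zwc ziq zxcgu hcqxa jbvo fjq vcd
Hunk 5: at line 1 remove [zwc,ziq,zxcgu] add [xbyn,lij] -> 8 lines: zcw kddw xbyn lij hcqxa jbvo fjq vcd
Hunk 6: at line 1 remove [xbyn,lij,hcqxa] add [flh,smzau] -> 7 lines: zcw kddw flh smzau jbvo fjq vcd
Final line count: 7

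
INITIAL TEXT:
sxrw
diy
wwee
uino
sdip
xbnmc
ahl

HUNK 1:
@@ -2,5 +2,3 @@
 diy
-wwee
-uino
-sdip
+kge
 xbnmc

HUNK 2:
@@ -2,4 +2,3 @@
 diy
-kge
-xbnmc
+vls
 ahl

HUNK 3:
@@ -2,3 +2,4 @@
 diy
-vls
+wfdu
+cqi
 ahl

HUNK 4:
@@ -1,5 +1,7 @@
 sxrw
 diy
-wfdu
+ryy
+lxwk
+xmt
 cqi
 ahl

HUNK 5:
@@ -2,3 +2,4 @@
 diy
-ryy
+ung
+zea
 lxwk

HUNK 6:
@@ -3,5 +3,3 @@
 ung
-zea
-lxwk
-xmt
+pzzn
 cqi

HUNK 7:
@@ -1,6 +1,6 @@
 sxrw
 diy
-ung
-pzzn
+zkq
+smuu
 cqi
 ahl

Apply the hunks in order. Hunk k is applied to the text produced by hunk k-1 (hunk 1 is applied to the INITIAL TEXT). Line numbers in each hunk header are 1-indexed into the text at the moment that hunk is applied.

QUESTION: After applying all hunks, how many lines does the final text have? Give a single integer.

Hunk 1: at line 2 remove [wwee,uino,sdip] add [kge] -> 5 lines: sxrw diy kge xbnmc ahl
Hunk 2: at line 2 remove [kge,xbnmc] add [vls] -> 4 lines: sxrw diy vls ahl
Hunk 3: at line 2 remove [vls] add [wfdu,cqi] -> 5 lines: sxrw diy wfdu cqi ahl
Hunk 4: at line 1 remove [wfdu] add [ryy,lxwk,xmt] -> 7 lines: sxrw diy ryy lxwk xmt cqi ahl
Hunk 5: at line 2 remove [ryy] add [ung,zea] -> 8 lines: sxrw diy ung zea lxwk xmt cqi ahl
Hunk 6: at line 3 remove [zea,lxwk,xmt] add [pzzn] -> 6 lines: sxrw diy ung pzzn cqi ahl
Hunk 7: at line 1 remove [ung,pzzn] add [zkq,smuu] -> 6 lines: sxrw diy zkq smuu cqi ahl
Final line count: 6

Answer: 6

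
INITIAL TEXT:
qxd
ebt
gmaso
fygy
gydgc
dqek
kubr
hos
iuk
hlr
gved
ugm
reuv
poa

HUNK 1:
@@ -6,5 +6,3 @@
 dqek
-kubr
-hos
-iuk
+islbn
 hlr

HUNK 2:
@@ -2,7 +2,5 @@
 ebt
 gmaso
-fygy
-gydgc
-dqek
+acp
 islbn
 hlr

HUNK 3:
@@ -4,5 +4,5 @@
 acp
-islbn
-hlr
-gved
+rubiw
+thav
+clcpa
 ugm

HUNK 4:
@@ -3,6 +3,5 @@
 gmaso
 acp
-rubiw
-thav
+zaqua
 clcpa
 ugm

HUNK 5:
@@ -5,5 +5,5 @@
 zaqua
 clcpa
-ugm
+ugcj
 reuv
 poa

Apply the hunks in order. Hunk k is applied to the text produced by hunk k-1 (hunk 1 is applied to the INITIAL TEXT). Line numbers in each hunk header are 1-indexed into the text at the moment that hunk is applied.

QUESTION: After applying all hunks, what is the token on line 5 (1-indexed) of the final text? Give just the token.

Hunk 1: at line 6 remove [kubr,hos,iuk] add [islbn] -> 12 lines: qxd ebt gmaso fygy gydgc dqek islbn hlr gved ugm reuv poa
Hunk 2: at line 2 remove [fygy,gydgc,dqek] add [acp] -> 10 lines: qxd ebt gmaso acp islbn hlr gved ugm reuv poa
Hunk 3: at line 4 remove [islbn,hlr,gved] add [rubiw,thav,clcpa] -> 10 lines: qxd ebt gmaso acp rubiw thav clcpa ugm reuv poa
Hunk 4: at line 3 remove [rubiw,thav] add [zaqua] -> 9 lines: qxd ebt gmaso acp zaqua clcpa ugm reuv poa
Hunk 5: at line 5 remove [ugm] add [ugcj] -> 9 lines: qxd ebt gmaso acp zaqua clcpa ugcj reuv poa
Final line 5: zaqua

Answer: zaqua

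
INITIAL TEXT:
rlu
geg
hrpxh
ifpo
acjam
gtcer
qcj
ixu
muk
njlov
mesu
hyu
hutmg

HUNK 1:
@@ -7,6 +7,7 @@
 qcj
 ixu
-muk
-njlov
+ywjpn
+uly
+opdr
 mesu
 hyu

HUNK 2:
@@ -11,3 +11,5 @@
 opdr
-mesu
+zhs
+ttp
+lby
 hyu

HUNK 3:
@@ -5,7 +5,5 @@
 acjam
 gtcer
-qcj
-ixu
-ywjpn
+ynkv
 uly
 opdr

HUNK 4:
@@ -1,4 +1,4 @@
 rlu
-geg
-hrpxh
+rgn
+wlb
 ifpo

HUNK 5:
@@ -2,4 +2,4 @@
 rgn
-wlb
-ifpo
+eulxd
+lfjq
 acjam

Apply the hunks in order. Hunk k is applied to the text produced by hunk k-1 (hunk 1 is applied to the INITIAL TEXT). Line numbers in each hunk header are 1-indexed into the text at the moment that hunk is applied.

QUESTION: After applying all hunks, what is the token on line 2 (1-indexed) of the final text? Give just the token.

Answer: rgn

Derivation:
Hunk 1: at line 7 remove [muk,njlov] add [ywjpn,uly,opdr] -> 14 lines: rlu geg hrpxh ifpo acjam gtcer qcj ixu ywjpn uly opdr mesu hyu hutmg
Hunk 2: at line 11 remove [mesu] add [zhs,ttp,lby] -> 16 lines: rlu geg hrpxh ifpo acjam gtcer qcj ixu ywjpn uly opdr zhs ttp lby hyu hutmg
Hunk 3: at line 5 remove [qcj,ixu,ywjpn] add [ynkv] -> 14 lines: rlu geg hrpxh ifpo acjam gtcer ynkv uly opdr zhs ttp lby hyu hutmg
Hunk 4: at line 1 remove [geg,hrpxh] add [rgn,wlb] -> 14 lines: rlu rgn wlb ifpo acjam gtcer ynkv uly opdr zhs ttp lby hyu hutmg
Hunk 5: at line 2 remove [wlb,ifpo] add [eulxd,lfjq] -> 14 lines: rlu rgn eulxd lfjq acjam gtcer ynkv uly opdr zhs ttp lby hyu hutmg
Final line 2: rgn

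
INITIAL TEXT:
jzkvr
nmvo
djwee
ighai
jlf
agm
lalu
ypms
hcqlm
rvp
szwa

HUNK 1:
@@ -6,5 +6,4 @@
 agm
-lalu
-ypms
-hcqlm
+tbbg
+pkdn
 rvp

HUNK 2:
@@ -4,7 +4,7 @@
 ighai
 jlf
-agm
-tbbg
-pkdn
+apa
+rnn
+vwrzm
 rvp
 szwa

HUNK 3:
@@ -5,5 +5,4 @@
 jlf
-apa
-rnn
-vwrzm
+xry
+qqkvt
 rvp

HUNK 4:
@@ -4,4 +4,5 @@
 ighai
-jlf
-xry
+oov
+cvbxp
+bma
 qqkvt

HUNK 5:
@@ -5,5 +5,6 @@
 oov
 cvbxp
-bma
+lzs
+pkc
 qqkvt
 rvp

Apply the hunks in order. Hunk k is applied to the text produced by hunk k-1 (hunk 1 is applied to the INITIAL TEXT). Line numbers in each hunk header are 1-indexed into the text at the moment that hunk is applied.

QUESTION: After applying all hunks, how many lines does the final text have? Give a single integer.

Answer: 11

Derivation:
Hunk 1: at line 6 remove [lalu,ypms,hcqlm] add [tbbg,pkdn] -> 10 lines: jzkvr nmvo djwee ighai jlf agm tbbg pkdn rvp szwa
Hunk 2: at line 4 remove [agm,tbbg,pkdn] add [apa,rnn,vwrzm] -> 10 lines: jzkvr nmvo djwee ighai jlf apa rnn vwrzm rvp szwa
Hunk 3: at line 5 remove [apa,rnn,vwrzm] add [xry,qqkvt] -> 9 lines: jzkvr nmvo djwee ighai jlf xry qqkvt rvp szwa
Hunk 4: at line 4 remove [jlf,xry] add [oov,cvbxp,bma] -> 10 lines: jzkvr nmvo djwee ighai oov cvbxp bma qqkvt rvp szwa
Hunk 5: at line 5 remove [bma] add [lzs,pkc] -> 11 lines: jzkvr nmvo djwee ighai oov cvbxp lzs pkc qqkvt rvp szwa
Final line count: 11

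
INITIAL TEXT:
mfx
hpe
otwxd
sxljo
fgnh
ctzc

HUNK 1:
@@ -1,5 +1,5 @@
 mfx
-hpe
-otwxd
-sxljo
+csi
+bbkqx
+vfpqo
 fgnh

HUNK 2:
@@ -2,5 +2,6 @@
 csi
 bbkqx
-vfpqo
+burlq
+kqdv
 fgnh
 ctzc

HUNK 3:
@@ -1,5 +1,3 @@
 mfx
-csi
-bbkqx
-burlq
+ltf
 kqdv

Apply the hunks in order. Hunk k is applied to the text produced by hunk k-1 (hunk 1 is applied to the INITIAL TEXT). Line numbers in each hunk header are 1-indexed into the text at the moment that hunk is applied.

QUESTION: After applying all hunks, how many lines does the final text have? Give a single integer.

Answer: 5

Derivation:
Hunk 1: at line 1 remove [hpe,otwxd,sxljo] add [csi,bbkqx,vfpqo] -> 6 lines: mfx csi bbkqx vfpqo fgnh ctzc
Hunk 2: at line 2 remove [vfpqo] add [burlq,kqdv] -> 7 lines: mfx csi bbkqx burlq kqdv fgnh ctzc
Hunk 3: at line 1 remove [csi,bbkqx,burlq] add [ltf] -> 5 lines: mfx ltf kqdv fgnh ctzc
Final line count: 5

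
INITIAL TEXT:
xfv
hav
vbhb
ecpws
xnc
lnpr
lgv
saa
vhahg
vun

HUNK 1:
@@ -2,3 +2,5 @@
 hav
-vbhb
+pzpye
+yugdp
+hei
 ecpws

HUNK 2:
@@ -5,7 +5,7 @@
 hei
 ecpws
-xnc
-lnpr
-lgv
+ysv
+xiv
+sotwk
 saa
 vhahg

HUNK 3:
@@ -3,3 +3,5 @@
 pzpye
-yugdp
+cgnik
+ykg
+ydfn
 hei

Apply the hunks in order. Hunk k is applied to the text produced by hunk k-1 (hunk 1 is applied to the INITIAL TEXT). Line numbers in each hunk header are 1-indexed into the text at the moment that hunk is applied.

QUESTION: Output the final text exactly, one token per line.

Hunk 1: at line 2 remove [vbhb] add [pzpye,yugdp,hei] -> 12 lines: xfv hav pzpye yugdp hei ecpws xnc lnpr lgv saa vhahg vun
Hunk 2: at line 5 remove [xnc,lnpr,lgv] add [ysv,xiv,sotwk] -> 12 lines: xfv hav pzpye yugdp hei ecpws ysv xiv sotwk saa vhahg vun
Hunk 3: at line 3 remove [yugdp] add [cgnik,ykg,ydfn] -> 14 lines: xfv hav pzpye cgnik ykg ydfn hei ecpws ysv xiv sotwk saa vhahg vun

Answer: xfv
hav
pzpye
cgnik
ykg
ydfn
hei
ecpws
ysv
xiv
sotwk
saa
vhahg
vun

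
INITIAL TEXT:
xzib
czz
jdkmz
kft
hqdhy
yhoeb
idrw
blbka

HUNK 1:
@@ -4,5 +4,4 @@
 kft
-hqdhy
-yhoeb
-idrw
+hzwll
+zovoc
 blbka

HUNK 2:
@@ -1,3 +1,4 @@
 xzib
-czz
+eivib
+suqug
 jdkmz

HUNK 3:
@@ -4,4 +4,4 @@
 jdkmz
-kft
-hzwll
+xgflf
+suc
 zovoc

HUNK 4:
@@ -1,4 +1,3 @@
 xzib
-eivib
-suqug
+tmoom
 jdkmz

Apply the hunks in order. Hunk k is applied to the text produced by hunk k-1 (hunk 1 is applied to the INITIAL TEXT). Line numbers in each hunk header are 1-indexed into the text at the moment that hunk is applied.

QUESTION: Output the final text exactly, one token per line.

Answer: xzib
tmoom
jdkmz
xgflf
suc
zovoc
blbka

Derivation:
Hunk 1: at line 4 remove [hqdhy,yhoeb,idrw] add [hzwll,zovoc] -> 7 lines: xzib czz jdkmz kft hzwll zovoc blbka
Hunk 2: at line 1 remove [czz] add [eivib,suqug] -> 8 lines: xzib eivib suqug jdkmz kft hzwll zovoc blbka
Hunk 3: at line 4 remove [kft,hzwll] add [xgflf,suc] -> 8 lines: xzib eivib suqug jdkmz xgflf suc zovoc blbka
Hunk 4: at line 1 remove [eivib,suqug] add [tmoom] -> 7 lines: xzib tmoom jdkmz xgflf suc zovoc blbka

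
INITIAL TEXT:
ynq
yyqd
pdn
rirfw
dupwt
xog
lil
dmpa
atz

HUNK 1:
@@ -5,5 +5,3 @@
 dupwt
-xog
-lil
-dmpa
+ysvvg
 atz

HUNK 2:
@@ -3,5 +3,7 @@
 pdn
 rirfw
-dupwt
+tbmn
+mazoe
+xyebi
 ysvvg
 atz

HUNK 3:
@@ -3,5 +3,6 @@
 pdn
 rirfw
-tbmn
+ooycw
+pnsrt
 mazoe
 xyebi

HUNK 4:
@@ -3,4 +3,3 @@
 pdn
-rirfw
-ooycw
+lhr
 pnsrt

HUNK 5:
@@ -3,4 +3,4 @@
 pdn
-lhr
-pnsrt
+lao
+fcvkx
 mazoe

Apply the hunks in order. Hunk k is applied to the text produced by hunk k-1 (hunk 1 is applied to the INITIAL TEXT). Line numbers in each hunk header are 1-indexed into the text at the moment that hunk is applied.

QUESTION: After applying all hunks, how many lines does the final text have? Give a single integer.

Hunk 1: at line 5 remove [xog,lil,dmpa] add [ysvvg] -> 7 lines: ynq yyqd pdn rirfw dupwt ysvvg atz
Hunk 2: at line 3 remove [dupwt] add [tbmn,mazoe,xyebi] -> 9 lines: ynq yyqd pdn rirfw tbmn mazoe xyebi ysvvg atz
Hunk 3: at line 3 remove [tbmn] add [ooycw,pnsrt] -> 10 lines: ynq yyqd pdn rirfw ooycw pnsrt mazoe xyebi ysvvg atz
Hunk 4: at line 3 remove [rirfw,ooycw] add [lhr] -> 9 lines: ynq yyqd pdn lhr pnsrt mazoe xyebi ysvvg atz
Hunk 5: at line 3 remove [lhr,pnsrt] add [lao,fcvkx] -> 9 lines: ynq yyqd pdn lao fcvkx mazoe xyebi ysvvg atz
Final line count: 9

Answer: 9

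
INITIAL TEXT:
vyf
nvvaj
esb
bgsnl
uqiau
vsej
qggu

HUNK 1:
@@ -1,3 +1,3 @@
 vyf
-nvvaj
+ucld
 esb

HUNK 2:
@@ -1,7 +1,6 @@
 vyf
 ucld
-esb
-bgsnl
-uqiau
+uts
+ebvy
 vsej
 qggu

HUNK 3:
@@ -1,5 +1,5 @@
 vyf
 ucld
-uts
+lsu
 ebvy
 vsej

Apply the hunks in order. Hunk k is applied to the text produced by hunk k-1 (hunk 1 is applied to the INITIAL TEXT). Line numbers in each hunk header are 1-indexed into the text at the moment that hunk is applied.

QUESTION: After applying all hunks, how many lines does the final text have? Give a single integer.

Answer: 6

Derivation:
Hunk 1: at line 1 remove [nvvaj] add [ucld] -> 7 lines: vyf ucld esb bgsnl uqiau vsej qggu
Hunk 2: at line 1 remove [esb,bgsnl,uqiau] add [uts,ebvy] -> 6 lines: vyf ucld uts ebvy vsej qggu
Hunk 3: at line 1 remove [uts] add [lsu] -> 6 lines: vyf ucld lsu ebvy vsej qggu
Final line count: 6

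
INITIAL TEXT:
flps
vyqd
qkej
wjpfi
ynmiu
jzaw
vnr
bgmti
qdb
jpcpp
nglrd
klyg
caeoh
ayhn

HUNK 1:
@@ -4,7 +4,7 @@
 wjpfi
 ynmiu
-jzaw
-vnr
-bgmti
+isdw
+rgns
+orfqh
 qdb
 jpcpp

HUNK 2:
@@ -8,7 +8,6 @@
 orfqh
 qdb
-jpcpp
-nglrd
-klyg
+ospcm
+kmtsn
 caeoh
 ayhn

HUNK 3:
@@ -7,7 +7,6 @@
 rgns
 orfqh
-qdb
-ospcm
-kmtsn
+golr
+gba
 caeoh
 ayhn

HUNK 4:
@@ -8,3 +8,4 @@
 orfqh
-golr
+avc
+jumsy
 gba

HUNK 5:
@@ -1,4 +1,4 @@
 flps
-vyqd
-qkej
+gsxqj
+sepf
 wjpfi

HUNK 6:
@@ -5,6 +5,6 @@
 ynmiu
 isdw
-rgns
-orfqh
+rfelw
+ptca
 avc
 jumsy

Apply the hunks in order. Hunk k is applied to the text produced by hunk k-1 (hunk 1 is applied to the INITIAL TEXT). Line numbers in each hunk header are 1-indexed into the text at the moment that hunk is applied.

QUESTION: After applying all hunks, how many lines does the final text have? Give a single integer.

Hunk 1: at line 4 remove [jzaw,vnr,bgmti] add [isdw,rgns,orfqh] -> 14 lines: flps vyqd qkej wjpfi ynmiu isdw rgns orfqh qdb jpcpp nglrd klyg caeoh ayhn
Hunk 2: at line 8 remove [jpcpp,nglrd,klyg] add [ospcm,kmtsn] -> 13 lines: flps vyqd qkej wjpfi ynmiu isdw rgns orfqh qdb ospcm kmtsn caeoh ayhn
Hunk 3: at line 7 remove [qdb,ospcm,kmtsn] add [golr,gba] -> 12 lines: flps vyqd qkej wjpfi ynmiu isdw rgns orfqh golr gba caeoh ayhn
Hunk 4: at line 8 remove [golr] add [avc,jumsy] -> 13 lines: flps vyqd qkej wjpfi ynmiu isdw rgns orfqh avc jumsy gba caeoh ayhn
Hunk 5: at line 1 remove [vyqd,qkej] add [gsxqj,sepf] -> 13 lines: flps gsxqj sepf wjpfi ynmiu isdw rgns orfqh avc jumsy gba caeoh ayhn
Hunk 6: at line 5 remove [rgns,orfqh] add [rfelw,ptca] -> 13 lines: flps gsxqj sepf wjpfi ynmiu isdw rfelw ptca avc jumsy gba caeoh ayhn
Final line count: 13

Answer: 13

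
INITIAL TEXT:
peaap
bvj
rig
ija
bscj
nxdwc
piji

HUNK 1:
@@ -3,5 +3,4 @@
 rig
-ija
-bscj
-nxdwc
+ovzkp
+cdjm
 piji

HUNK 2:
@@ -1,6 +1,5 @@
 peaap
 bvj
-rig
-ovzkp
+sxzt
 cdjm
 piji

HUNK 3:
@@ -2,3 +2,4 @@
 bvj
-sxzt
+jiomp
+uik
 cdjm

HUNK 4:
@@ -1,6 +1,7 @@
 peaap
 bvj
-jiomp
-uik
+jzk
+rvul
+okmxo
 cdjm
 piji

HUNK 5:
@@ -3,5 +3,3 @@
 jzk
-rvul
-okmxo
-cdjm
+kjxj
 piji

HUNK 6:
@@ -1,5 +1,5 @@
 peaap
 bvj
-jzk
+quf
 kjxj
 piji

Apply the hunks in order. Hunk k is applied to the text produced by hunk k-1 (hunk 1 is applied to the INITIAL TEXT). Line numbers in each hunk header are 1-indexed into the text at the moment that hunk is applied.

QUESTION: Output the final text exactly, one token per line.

Hunk 1: at line 3 remove [ija,bscj,nxdwc] add [ovzkp,cdjm] -> 6 lines: peaap bvj rig ovzkp cdjm piji
Hunk 2: at line 1 remove [rig,ovzkp] add [sxzt] -> 5 lines: peaap bvj sxzt cdjm piji
Hunk 3: at line 2 remove [sxzt] add [jiomp,uik] -> 6 lines: peaap bvj jiomp uik cdjm piji
Hunk 4: at line 1 remove [jiomp,uik] add [jzk,rvul,okmxo] -> 7 lines: peaap bvj jzk rvul okmxo cdjm piji
Hunk 5: at line 3 remove [rvul,okmxo,cdjm] add [kjxj] -> 5 lines: peaap bvj jzk kjxj piji
Hunk 6: at line 1 remove [jzk] add [quf] -> 5 lines: peaap bvj quf kjxj piji

Answer: peaap
bvj
quf
kjxj
piji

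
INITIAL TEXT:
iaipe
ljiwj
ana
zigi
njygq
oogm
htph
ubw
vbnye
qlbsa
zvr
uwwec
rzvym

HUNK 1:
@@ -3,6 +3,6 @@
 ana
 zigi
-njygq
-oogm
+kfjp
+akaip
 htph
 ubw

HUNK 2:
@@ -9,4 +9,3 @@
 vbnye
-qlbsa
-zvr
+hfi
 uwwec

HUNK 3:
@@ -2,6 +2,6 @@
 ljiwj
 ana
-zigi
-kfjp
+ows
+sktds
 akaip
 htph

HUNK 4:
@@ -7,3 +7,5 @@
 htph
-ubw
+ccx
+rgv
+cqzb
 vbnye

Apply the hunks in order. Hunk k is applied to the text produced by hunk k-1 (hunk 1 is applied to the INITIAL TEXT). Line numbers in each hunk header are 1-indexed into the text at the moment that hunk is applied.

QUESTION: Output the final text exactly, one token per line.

Hunk 1: at line 3 remove [njygq,oogm] add [kfjp,akaip] -> 13 lines: iaipe ljiwj ana zigi kfjp akaip htph ubw vbnye qlbsa zvr uwwec rzvym
Hunk 2: at line 9 remove [qlbsa,zvr] add [hfi] -> 12 lines: iaipe ljiwj ana zigi kfjp akaip htph ubw vbnye hfi uwwec rzvym
Hunk 3: at line 2 remove [zigi,kfjp] add [ows,sktds] -> 12 lines: iaipe ljiwj ana ows sktds akaip htph ubw vbnye hfi uwwec rzvym
Hunk 4: at line 7 remove [ubw] add [ccx,rgv,cqzb] -> 14 lines: iaipe ljiwj ana ows sktds akaip htph ccx rgv cqzb vbnye hfi uwwec rzvym

Answer: iaipe
ljiwj
ana
ows
sktds
akaip
htph
ccx
rgv
cqzb
vbnye
hfi
uwwec
rzvym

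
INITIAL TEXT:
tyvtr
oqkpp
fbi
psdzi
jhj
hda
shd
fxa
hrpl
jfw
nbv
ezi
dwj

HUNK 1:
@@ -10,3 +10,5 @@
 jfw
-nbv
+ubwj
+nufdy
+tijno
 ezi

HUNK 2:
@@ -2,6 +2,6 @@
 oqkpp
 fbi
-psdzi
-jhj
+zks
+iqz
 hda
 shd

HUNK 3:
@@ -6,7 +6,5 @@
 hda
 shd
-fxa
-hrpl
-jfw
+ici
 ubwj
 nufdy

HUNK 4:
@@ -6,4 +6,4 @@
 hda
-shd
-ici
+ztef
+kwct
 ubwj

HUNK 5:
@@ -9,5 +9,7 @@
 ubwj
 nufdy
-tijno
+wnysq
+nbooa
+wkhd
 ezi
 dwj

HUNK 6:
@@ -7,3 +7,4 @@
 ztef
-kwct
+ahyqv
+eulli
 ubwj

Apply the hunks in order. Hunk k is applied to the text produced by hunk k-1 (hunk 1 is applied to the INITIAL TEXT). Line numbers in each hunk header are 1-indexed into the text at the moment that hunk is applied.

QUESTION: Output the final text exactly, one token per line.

Answer: tyvtr
oqkpp
fbi
zks
iqz
hda
ztef
ahyqv
eulli
ubwj
nufdy
wnysq
nbooa
wkhd
ezi
dwj

Derivation:
Hunk 1: at line 10 remove [nbv] add [ubwj,nufdy,tijno] -> 15 lines: tyvtr oqkpp fbi psdzi jhj hda shd fxa hrpl jfw ubwj nufdy tijno ezi dwj
Hunk 2: at line 2 remove [psdzi,jhj] add [zks,iqz] -> 15 lines: tyvtr oqkpp fbi zks iqz hda shd fxa hrpl jfw ubwj nufdy tijno ezi dwj
Hunk 3: at line 6 remove [fxa,hrpl,jfw] add [ici] -> 13 lines: tyvtr oqkpp fbi zks iqz hda shd ici ubwj nufdy tijno ezi dwj
Hunk 4: at line 6 remove [shd,ici] add [ztef,kwct] -> 13 lines: tyvtr oqkpp fbi zks iqz hda ztef kwct ubwj nufdy tijno ezi dwj
Hunk 5: at line 9 remove [tijno] add [wnysq,nbooa,wkhd] -> 15 lines: tyvtr oqkpp fbi zks iqz hda ztef kwct ubwj nufdy wnysq nbooa wkhd ezi dwj
Hunk 6: at line 7 remove [kwct] add [ahyqv,eulli] -> 16 lines: tyvtr oqkpp fbi zks iqz hda ztef ahyqv eulli ubwj nufdy wnysq nbooa wkhd ezi dwj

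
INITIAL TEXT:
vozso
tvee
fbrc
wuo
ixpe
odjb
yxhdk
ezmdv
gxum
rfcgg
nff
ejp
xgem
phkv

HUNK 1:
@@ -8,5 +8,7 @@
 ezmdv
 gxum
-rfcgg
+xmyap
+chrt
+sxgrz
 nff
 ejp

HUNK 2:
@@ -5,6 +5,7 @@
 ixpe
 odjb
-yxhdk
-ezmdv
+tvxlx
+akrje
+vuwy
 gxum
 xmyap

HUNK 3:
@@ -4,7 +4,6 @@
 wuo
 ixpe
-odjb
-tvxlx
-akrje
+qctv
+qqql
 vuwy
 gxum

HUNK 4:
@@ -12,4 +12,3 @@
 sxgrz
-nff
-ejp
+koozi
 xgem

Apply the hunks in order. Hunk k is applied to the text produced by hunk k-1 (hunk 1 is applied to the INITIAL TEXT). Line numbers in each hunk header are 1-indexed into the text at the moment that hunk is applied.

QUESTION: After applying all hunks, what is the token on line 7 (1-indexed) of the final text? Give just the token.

Hunk 1: at line 8 remove [rfcgg] add [xmyap,chrt,sxgrz] -> 16 lines: vozso tvee fbrc wuo ixpe odjb yxhdk ezmdv gxum xmyap chrt sxgrz nff ejp xgem phkv
Hunk 2: at line 5 remove [yxhdk,ezmdv] add [tvxlx,akrje,vuwy] -> 17 lines: vozso tvee fbrc wuo ixpe odjb tvxlx akrje vuwy gxum xmyap chrt sxgrz nff ejp xgem phkv
Hunk 3: at line 4 remove [odjb,tvxlx,akrje] add [qctv,qqql] -> 16 lines: vozso tvee fbrc wuo ixpe qctv qqql vuwy gxum xmyap chrt sxgrz nff ejp xgem phkv
Hunk 4: at line 12 remove [nff,ejp] add [koozi] -> 15 lines: vozso tvee fbrc wuo ixpe qctv qqql vuwy gxum xmyap chrt sxgrz koozi xgem phkv
Final line 7: qqql

Answer: qqql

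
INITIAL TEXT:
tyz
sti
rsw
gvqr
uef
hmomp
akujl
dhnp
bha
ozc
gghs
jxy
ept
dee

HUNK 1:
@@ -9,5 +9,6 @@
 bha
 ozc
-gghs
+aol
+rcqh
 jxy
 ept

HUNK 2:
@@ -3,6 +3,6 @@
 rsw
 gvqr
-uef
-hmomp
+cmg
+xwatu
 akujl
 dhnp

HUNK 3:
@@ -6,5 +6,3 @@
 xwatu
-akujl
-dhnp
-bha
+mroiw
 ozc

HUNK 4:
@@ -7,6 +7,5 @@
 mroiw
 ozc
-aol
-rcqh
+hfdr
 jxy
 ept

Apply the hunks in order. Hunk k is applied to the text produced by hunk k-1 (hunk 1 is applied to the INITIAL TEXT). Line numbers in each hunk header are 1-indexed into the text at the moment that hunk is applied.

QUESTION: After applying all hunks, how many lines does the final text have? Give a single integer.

Hunk 1: at line 9 remove [gghs] add [aol,rcqh] -> 15 lines: tyz sti rsw gvqr uef hmomp akujl dhnp bha ozc aol rcqh jxy ept dee
Hunk 2: at line 3 remove [uef,hmomp] add [cmg,xwatu] -> 15 lines: tyz sti rsw gvqr cmg xwatu akujl dhnp bha ozc aol rcqh jxy ept dee
Hunk 3: at line 6 remove [akujl,dhnp,bha] add [mroiw] -> 13 lines: tyz sti rsw gvqr cmg xwatu mroiw ozc aol rcqh jxy ept dee
Hunk 4: at line 7 remove [aol,rcqh] add [hfdr] -> 12 lines: tyz sti rsw gvqr cmg xwatu mroiw ozc hfdr jxy ept dee
Final line count: 12

Answer: 12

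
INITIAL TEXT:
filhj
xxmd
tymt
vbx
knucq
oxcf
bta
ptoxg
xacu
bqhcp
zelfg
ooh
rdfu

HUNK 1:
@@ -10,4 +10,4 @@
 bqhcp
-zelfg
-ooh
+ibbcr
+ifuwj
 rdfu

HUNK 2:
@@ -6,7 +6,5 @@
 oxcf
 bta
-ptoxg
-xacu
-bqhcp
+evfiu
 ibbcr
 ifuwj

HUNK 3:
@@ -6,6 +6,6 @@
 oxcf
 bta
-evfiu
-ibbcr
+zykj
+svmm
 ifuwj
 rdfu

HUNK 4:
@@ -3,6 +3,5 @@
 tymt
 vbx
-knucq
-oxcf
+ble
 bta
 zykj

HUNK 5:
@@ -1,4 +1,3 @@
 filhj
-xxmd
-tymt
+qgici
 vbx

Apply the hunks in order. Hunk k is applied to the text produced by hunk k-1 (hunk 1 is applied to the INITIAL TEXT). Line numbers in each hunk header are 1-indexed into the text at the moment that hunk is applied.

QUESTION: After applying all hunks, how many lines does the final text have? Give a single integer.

Hunk 1: at line 10 remove [zelfg,ooh] add [ibbcr,ifuwj] -> 13 lines: filhj xxmd tymt vbx knucq oxcf bta ptoxg xacu bqhcp ibbcr ifuwj rdfu
Hunk 2: at line 6 remove [ptoxg,xacu,bqhcp] add [evfiu] -> 11 lines: filhj xxmd tymt vbx knucq oxcf bta evfiu ibbcr ifuwj rdfu
Hunk 3: at line 6 remove [evfiu,ibbcr] add [zykj,svmm] -> 11 lines: filhj xxmd tymt vbx knucq oxcf bta zykj svmm ifuwj rdfu
Hunk 4: at line 3 remove [knucq,oxcf] add [ble] -> 10 lines: filhj xxmd tymt vbx ble bta zykj svmm ifuwj rdfu
Hunk 5: at line 1 remove [xxmd,tymt] add [qgici] -> 9 lines: filhj qgici vbx ble bta zykj svmm ifuwj rdfu
Final line count: 9

Answer: 9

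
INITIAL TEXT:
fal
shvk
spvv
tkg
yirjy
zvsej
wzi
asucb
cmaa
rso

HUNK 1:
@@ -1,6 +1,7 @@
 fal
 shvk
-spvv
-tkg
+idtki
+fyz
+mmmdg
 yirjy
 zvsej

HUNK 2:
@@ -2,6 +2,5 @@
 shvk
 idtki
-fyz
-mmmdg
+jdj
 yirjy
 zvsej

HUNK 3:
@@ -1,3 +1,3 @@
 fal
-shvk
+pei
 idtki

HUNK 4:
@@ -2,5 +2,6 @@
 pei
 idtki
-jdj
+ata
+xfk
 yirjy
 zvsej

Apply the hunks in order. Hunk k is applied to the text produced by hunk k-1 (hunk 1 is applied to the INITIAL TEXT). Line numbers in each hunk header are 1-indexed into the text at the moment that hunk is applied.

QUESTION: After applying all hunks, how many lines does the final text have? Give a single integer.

Answer: 11

Derivation:
Hunk 1: at line 1 remove [spvv,tkg] add [idtki,fyz,mmmdg] -> 11 lines: fal shvk idtki fyz mmmdg yirjy zvsej wzi asucb cmaa rso
Hunk 2: at line 2 remove [fyz,mmmdg] add [jdj] -> 10 lines: fal shvk idtki jdj yirjy zvsej wzi asucb cmaa rso
Hunk 3: at line 1 remove [shvk] add [pei] -> 10 lines: fal pei idtki jdj yirjy zvsej wzi asucb cmaa rso
Hunk 4: at line 2 remove [jdj] add [ata,xfk] -> 11 lines: fal pei idtki ata xfk yirjy zvsej wzi asucb cmaa rso
Final line count: 11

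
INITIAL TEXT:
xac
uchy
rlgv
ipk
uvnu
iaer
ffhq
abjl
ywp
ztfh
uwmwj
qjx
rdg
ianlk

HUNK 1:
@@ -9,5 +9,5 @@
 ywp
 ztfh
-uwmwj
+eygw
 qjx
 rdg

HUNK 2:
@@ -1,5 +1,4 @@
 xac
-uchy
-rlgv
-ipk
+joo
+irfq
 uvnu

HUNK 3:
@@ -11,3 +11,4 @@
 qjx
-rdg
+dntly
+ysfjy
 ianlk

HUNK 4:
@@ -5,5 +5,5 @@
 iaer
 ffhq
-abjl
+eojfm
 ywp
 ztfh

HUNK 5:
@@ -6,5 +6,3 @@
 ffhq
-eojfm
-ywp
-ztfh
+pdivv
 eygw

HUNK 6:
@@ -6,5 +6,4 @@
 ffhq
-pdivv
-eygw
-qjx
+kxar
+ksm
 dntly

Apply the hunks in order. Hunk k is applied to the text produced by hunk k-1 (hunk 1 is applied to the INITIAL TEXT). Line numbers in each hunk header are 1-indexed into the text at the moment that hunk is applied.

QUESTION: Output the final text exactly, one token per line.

Answer: xac
joo
irfq
uvnu
iaer
ffhq
kxar
ksm
dntly
ysfjy
ianlk

Derivation:
Hunk 1: at line 9 remove [uwmwj] add [eygw] -> 14 lines: xac uchy rlgv ipk uvnu iaer ffhq abjl ywp ztfh eygw qjx rdg ianlk
Hunk 2: at line 1 remove [uchy,rlgv,ipk] add [joo,irfq] -> 13 lines: xac joo irfq uvnu iaer ffhq abjl ywp ztfh eygw qjx rdg ianlk
Hunk 3: at line 11 remove [rdg] add [dntly,ysfjy] -> 14 lines: xac joo irfq uvnu iaer ffhq abjl ywp ztfh eygw qjx dntly ysfjy ianlk
Hunk 4: at line 5 remove [abjl] add [eojfm] -> 14 lines: xac joo irfq uvnu iaer ffhq eojfm ywp ztfh eygw qjx dntly ysfjy ianlk
Hunk 5: at line 6 remove [eojfm,ywp,ztfh] add [pdivv] -> 12 lines: xac joo irfq uvnu iaer ffhq pdivv eygw qjx dntly ysfjy ianlk
Hunk 6: at line 6 remove [pdivv,eygw,qjx] add [kxar,ksm] -> 11 lines: xac joo irfq uvnu iaer ffhq kxar ksm dntly ysfjy ianlk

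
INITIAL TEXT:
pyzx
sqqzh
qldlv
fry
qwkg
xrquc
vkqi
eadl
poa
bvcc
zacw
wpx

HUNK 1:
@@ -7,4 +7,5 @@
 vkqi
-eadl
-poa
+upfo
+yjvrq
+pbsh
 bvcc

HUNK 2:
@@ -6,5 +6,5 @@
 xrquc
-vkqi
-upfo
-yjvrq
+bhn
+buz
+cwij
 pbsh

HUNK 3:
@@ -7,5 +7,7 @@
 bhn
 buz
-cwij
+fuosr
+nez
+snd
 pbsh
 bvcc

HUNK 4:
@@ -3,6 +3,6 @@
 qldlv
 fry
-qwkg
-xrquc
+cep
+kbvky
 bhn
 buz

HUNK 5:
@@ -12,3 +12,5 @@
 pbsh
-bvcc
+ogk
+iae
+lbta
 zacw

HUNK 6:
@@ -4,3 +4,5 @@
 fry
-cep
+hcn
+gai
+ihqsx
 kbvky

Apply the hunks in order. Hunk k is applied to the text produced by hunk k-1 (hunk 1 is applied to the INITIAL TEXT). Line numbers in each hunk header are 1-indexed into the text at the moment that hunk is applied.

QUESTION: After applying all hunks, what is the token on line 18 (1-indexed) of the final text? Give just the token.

Answer: zacw

Derivation:
Hunk 1: at line 7 remove [eadl,poa] add [upfo,yjvrq,pbsh] -> 13 lines: pyzx sqqzh qldlv fry qwkg xrquc vkqi upfo yjvrq pbsh bvcc zacw wpx
Hunk 2: at line 6 remove [vkqi,upfo,yjvrq] add [bhn,buz,cwij] -> 13 lines: pyzx sqqzh qldlv fry qwkg xrquc bhn buz cwij pbsh bvcc zacw wpx
Hunk 3: at line 7 remove [cwij] add [fuosr,nez,snd] -> 15 lines: pyzx sqqzh qldlv fry qwkg xrquc bhn buz fuosr nez snd pbsh bvcc zacw wpx
Hunk 4: at line 3 remove [qwkg,xrquc] add [cep,kbvky] -> 15 lines: pyzx sqqzh qldlv fry cep kbvky bhn buz fuosr nez snd pbsh bvcc zacw wpx
Hunk 5: at line 12 remove [bvcc] add [ogk,iae,lbta] -> 17 lines: pyzx sqqzh qldlv fry cep kbvky bhn buz fuosr nez snd pbsh ogk iae lbta zacw wpx
Hunk 6: at line 4 remove [cep] add [hcn,gai,ihqsx] -> 19 lines: pyzx sqqzh qldlv fry hcn gai ihqsx kbvky bhn buz fuosr nez snd pbsh ogk iae lbta zacw wpx
Final line 18: zacw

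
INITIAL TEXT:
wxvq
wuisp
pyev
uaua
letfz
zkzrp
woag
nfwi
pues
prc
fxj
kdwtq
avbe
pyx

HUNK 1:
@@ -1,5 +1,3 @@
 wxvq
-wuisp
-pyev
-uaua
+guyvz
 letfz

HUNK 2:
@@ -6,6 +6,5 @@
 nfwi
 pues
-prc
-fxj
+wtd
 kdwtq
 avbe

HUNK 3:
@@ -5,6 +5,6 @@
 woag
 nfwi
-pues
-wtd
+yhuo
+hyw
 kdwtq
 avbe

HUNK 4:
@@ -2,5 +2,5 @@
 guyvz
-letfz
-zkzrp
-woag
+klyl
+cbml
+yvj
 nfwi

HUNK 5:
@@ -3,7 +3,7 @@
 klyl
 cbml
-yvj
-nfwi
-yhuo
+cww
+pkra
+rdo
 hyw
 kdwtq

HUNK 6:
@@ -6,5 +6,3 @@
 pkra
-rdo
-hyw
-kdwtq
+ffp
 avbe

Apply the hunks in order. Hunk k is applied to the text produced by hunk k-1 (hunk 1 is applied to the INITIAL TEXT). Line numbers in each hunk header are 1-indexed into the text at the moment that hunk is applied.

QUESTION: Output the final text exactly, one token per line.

Hunk 1: at line 1 remove [wuisp,pyev,uaua] add [guyvz] -> 12 lines: wxvq guyvz letfz zkzrp woag nfwi pues prc fxj kdwtq avbe pyx
Hunk 2: at line 6 remove [prc,fxj] add [wtd] -> 11 lines: wxvq guyvz letfz zkzrp woag nfwi pues wtd kdwtq avbe pyx
Hunk 3: at line 5 remove [pues,wtd] add [yhuo,hyw] -> 11 lines: wxvq guyvz letfz zkzrp woag nfwi yhuo hyw kdwtq avbe pyx
Hunk 4: at line 2 remove [letfz,zkzrp,woag] add [klyl,cbml,yvj] -> 11 lines: wxvq guyvz klyl cbml yvj nfwi yhuo hyw kdwtq avbe pyx
Hunk 5: at line 3 remove [yvj,nfwi,yhuo] add [cww,pkra,rdo] -> 11 lines: wxvq guyvz klyl cbml cww pkra rdo hyw kdwtq avbe pyx
Hunk 6: at line 6 remove [rdo,hyw,kdwtq] add [ffp] -> 9 lines: wxvq guyvz klyl cbml cww pkra ffp avbe pyx

Answer: wxvq
guyvz
klyl
cbml
cww
pkra
ffp
avbe
pyx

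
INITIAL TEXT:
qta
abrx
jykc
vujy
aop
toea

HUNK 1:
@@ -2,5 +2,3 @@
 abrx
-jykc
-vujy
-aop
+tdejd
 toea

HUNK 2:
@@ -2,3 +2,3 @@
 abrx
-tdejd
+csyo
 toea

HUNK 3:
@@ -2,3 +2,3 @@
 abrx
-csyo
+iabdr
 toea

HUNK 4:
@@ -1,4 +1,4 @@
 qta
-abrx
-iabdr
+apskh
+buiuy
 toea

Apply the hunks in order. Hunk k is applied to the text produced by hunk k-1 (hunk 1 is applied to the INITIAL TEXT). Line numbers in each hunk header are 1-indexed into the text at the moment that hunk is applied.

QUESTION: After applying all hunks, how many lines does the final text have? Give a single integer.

Hunk 1: at line 2 remove [jykc,vujy,aop] add [tdejd] -> 4 lines: qta abrx tdejd toea
Hunk 2: at line 2 remove [tdejd] add [csyo] -> 4 lines: qta abrx csyo toea
Hunk 3: at line 2 remove [csyo] add [iabdr] -> 4 lines: qta abrx iabdr toea
Hunk 4: at line 1 remove [abrx,iabdr] add [apskh,buiuy] -> 4 lines: qta apskh buiuy toea
Final line count: 4

Answer: 4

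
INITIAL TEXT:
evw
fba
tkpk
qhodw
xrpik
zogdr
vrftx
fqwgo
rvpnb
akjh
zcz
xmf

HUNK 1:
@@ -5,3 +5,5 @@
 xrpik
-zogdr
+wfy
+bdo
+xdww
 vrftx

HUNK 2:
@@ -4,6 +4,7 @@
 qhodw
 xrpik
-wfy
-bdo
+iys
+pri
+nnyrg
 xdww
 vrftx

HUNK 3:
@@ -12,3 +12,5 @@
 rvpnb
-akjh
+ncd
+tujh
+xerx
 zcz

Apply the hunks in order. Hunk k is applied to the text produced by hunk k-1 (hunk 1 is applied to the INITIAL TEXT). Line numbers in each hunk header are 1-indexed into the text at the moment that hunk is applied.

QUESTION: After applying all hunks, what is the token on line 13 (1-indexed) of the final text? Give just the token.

Answer: ncd

Derivation:
Hunk 1: at line 5 remove [zogdr] add [wfy,bdo,xdww] -> 14 lines: evw fba tkpk qhodw xrpik wfy bdo xdww vrftx fqwgo rvpnb akjh zcz xmf
Hunk 2: at line 4 remove [wfy,bdo] add [iys,pri,nnyrg] -> 15 lines: evw fba tkpk qhodw xrpik iys pri nnyrg xdww vrftx fqwgo rvpnb akjh zcz xmf
Hunk 3: at line 12 remove [akjh] add [ncd,tujh,xerx] -> 17 lines: evw fba tkpk qhodw xrpik iys pri nnyrg xdww vrftx fqwgo rvpnb ncd tujh xerx zcz xmf
Final line 13: ncd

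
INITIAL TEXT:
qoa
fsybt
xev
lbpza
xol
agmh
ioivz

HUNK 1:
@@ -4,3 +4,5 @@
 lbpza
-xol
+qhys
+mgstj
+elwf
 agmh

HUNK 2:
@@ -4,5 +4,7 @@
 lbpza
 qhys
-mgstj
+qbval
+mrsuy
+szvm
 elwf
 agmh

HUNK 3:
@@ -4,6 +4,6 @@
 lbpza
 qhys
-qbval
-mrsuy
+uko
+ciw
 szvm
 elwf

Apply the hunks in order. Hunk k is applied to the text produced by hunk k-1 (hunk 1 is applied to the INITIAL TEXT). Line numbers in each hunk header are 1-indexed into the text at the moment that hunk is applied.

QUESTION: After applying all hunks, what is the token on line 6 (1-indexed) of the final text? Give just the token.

Answer: uko

Derivation:
Hunk 1: at line 4 remove [xol] add [qhys,mgstj,elwf] -> 9 lines: qoa fsybt xev lbpza qhys mgstj elwf agmh ioivz
Hunk 2: at line 4 remove [mgstj] add [qbval,mrsuy,szvm] -> 11 lines: qoa fsybt xev lbpza qhys qbval mrsuy szvm elwf agmh ioivz
Hunk 3: at line 4 remove [qbval,mrsuy] add [uko,ciw] -> 11 lines: qoa fsybt xev lbpza qhys uko ciw szvm elwf agmh ioivz
Final line 6: uko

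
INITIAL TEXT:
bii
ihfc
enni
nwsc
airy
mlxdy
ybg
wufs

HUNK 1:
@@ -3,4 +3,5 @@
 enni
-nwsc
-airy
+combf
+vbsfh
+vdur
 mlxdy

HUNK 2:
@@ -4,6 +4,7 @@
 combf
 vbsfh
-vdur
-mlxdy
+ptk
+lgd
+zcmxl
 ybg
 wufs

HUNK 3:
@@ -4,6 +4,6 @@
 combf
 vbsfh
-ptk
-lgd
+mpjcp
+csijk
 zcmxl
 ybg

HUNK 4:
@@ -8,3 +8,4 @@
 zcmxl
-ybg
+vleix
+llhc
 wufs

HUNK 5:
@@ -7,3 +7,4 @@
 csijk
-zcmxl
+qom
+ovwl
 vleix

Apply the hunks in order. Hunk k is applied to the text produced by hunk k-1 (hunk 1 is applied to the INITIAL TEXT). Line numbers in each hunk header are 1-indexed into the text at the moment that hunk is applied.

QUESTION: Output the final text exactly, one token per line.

Hunk 1: at line 3 remove [nwsc,airy] add [combf,vbsfh,vdur] -> 9 lines: bii ihfc enni combf vbsfh vdur mlxdy ybg wufs
Hunk 2: at line 4 remove [vdur,mlxdy] add [ptk,lgd,zcmxl] -> 10 lines: bii ihfc enni combf vbsfh ptk lgd zcmxl ybg wufs
Hunk 3: at line 4 remove [ptk,lgd] add [mpjcp,csijk] -> 10 lines: bii ihfc enni combf vbsfh mpjcp csijk zcmxl ybg wufs
Hunk 4: at line 8 remove [ybg] add [vleix,llhc] -> 11 lines: bii ihfc enni combf vbsfh mpjcp csijk zcmxl vleix llhc wufs
Hunk 5: at line 7 remove [zcmxl] add [qom,ovwl] -> 12 lines: bii ihfc enni combf vbsfh mpjcp csijk qom ovwl vleix llhc wufs

Answer: bii
ihfc
enni
combf
vbsfh
mpjcp
csijk
qom
ovwl
vleix
llhc
wufs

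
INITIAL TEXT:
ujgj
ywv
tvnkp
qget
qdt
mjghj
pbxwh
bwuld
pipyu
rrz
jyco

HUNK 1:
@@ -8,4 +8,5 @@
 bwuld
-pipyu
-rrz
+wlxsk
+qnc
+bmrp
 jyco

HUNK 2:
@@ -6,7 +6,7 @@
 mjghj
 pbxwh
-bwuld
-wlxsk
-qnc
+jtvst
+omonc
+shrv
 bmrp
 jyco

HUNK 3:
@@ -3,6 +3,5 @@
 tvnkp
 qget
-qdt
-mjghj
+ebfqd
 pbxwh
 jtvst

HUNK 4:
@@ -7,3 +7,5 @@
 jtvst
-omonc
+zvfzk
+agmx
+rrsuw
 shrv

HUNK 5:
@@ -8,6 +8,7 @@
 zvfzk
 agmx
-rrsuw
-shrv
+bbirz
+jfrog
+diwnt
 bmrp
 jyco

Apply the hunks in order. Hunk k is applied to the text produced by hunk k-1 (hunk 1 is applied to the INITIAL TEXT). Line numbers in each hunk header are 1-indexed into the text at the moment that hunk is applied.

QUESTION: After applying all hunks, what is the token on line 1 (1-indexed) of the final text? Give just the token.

Answer: ujgj

Derivation:
Hunk 1: at line 8 remove [pipyu,rrz] add [wlxsk,qnc,bmrp] -> 12 lines: ujgj ywv tvnkp qget qdt mjghj pbxwh bwuld wlxsk qnc bmrp jyco
Hunk 2: at line 6 remove [bwuld,wlxsk,qnc] add [jtvst,omonc,shrv] -> 12 lines: ujgj ywv tvnkp qget qdt mjghj pbxwh jtvst omonc shrv bmrp jyco
Hunk 3: at line 3 remove [qdt,mjghj] add [ebfqd] -> 11 lines: ujgj ywv tvnkp qget ebfqd pbxwh jtvst omonc shrv bmrp jyco
Hunk 4: at line 7 remove [omonc] add [zvfzk,agmx,rrsuw] -> 13 lines: ujgj ywv tvnkp qget ebfqd pbxwh jtvst zvfzk agmx rrsuw shrv bmrp jyco
Hunk 5: at line 8 remove [rrsuw,shrv] add [bbirz,jfrog,diwnt] -> 14 lines: ujgj ywv tvnkp qget ebfqd pbxwh jtvst zvfzk agmx bbirz jfrog diwnt bmrp jyco
Final line 1: ujgj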